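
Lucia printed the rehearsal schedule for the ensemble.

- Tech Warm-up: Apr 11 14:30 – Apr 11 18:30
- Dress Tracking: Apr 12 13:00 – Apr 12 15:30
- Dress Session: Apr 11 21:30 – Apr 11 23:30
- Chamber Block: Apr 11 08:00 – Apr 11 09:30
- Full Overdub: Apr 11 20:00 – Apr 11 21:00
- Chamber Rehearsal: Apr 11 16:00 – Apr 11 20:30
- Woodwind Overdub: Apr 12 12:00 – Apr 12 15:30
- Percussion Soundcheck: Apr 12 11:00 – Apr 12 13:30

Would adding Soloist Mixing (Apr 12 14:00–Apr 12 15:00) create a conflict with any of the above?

Yes — it overlaps Dress Tracking, Woodwind Overdub

Chamber Block: ends Apr 11 09:30 at or before Soloist Mixing starts Apr 12 14:00 → clear.
Tech Warm-up: ends Apr 11 18:30 at or before Soloist Mixing starts Apr 12 14:00 → clear.
Chamber Rehearsal: ends Apr 11 20:30 at or before Soloist Mixing starts Apr 12 14:00 → clear.
Full Overdub: ends Apr 11 21:00 at or before Soloist Mixing starts Apr 12 14:00 → clear.
Dress Session: ends Apr 11 23:30 at or before Soloist Mixing starts Apr 12 14:00 → clear.
Percussion Soundcheck: ends Apr 12 13:30 at or before Soloist Mixing starts Apr 12 14:00 → clear.
Woodwind Overdub: starts Apr 12 12:00 before Soloist Mixing ends Apr 12 15:00, and ends Apr 12 15:30 after Soloist Mixing starts Apr 12 14:00 → overlap.
Dress Tracking: starts Apr 12 13:00 before Soloist Mixing ends Apr 12 15:00, and ends Apr 12 15:30 after Soloist Mixing starts Apr 12 14:00 → overlap.
Soloist Mixing overlaps Dress Tracking, Woodwind Overdub.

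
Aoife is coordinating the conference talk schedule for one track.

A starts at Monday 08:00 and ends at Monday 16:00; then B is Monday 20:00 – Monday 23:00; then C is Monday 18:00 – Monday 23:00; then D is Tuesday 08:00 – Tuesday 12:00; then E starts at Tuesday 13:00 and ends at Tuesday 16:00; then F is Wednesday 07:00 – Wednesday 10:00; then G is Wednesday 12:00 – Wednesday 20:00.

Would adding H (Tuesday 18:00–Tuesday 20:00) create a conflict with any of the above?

A: ends Monday 16:00 at or before H starts Tuesday 18:00 → clear.
C: ends Monday 23:00 at or before H starts Tuesday 18:00 → clear.
B: ends Monday 23:00 at or before H starts Tuesday 18:00 → clear.
D: ends Tuesday 12:00 at or before H starts Tuesday 18:00 → clear.
E: ends Tuesday 16:00 at or before H starts Tuesday 18:00 → clear.
F: starts Wednesday 07:00 at or after H ends Tuesday 20:00 → clear.
G: starts Wednesday 12:00 at or after H ends Tuesday 20:00 → clear.

No — it doesn't clash with anything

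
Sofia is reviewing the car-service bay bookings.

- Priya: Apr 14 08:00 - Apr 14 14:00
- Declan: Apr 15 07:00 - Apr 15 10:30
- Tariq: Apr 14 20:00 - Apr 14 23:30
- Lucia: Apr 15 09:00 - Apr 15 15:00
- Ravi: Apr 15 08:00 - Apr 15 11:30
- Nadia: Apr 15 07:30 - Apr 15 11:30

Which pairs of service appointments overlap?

Declan & Lucia, Declan & Nadia, Declan & Ravi, Lucia & Nadia, Lucia & Ravi, Nadia & Ravi

Check each pair: they overlap iff neither finishes before the other starts.
Sorted by start: Priya, Tariq, Declan, Nadia, Ravi, Lucia.
Tariq starts after Priya ends, so Priya has no further overlaps.
Declan starts after Tariq ends, so Tariq has no further overlaps.
Nadia starts before Declan ends → Declan and Nadia overlap.
Ravi starts before Declan ends → Declan and Ravi overlap.
Lucia starts before Declan ends → Declan and Lucia overlap.
Ravi starts before Nadia ends → Nadia and Ravi overlap.
Lucia starts before Nadia ends → Nadia and Lucia overlap.
Lucia starts before Ravi ends → Ravi and Lucia overlap.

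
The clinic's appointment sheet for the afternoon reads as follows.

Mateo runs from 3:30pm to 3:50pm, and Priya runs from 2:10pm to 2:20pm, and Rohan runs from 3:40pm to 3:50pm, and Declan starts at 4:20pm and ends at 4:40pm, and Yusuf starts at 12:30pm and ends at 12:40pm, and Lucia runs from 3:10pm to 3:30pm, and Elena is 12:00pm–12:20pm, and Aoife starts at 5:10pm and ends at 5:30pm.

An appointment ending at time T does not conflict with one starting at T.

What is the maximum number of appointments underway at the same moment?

Sweep the timeline, counting +1 at each start and −1 at each end (ends before starts at a tie):
12:00pm start Elena → 1
12:20pm end Elena → 0
12:30pm start Yusuf → 1
12:40pm end Yusuf → 0
2:10pm start Priya → 1
2:20pm end Priya → 0
3:10pm start Lucia → 1
3:30pm end Lucia → 0
3:30pm start Mateo → 1
3:40pm start Rohan → 2
3:50pm end Mateo → 1
3:50pm end Rohan → 0
4:20pm start Declan → 1
4:40pm end Declan → 0
5:10pm start Aoife → 1
5:30pm end Aoife → 0
Peak is 2, at 3:40pm (Mateo, Rohan).

2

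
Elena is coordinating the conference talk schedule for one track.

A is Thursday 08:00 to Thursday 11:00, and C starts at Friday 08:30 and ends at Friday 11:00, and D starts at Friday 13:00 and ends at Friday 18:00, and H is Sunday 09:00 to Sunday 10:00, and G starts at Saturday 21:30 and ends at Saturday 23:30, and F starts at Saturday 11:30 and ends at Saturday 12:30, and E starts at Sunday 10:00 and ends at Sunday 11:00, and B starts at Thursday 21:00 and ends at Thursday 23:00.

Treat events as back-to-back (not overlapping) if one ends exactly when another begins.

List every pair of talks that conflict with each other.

no overlapping pairs

Sorted by start: A, B, C, D, F, G, H, E.
B starts after A ends — done with A.
C starts after B ends — done with B.
D starts after C ends — done with C.
F starts after D ends — done with D.
G starts after F ends — done with F.
H starts after G ends — done with G.
E starts exactly when H ends (back-to-back, no overlap).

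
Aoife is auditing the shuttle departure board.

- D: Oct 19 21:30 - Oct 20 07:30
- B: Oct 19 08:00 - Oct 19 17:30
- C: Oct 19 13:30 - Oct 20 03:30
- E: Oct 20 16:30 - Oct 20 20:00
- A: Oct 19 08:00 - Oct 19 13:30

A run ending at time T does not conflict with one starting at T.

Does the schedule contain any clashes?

Sorted by start: A, B, C, D, E.
B starts before A ends → A and B overlap.
That's a conflict, so the schedule is not conflict-free.

Yes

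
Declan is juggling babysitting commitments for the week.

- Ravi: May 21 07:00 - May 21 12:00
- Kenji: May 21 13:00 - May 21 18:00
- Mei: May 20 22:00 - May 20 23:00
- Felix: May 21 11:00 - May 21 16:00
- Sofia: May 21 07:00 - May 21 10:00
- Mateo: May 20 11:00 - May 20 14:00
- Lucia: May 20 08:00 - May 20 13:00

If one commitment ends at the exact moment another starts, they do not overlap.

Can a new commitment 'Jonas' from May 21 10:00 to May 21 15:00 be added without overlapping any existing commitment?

Lucia: ends May 20 13:00 at or before Jonas starts May 21 10:00 → clear.
Mateo: ends May 20 14:00 at or before Jonas starts May 21 10:00 → clear.
Mei: ends May 20 23:00 at or before Jonas starts May 21 10:00 → clear.
Ravi: starts May 21 07:00 before Jonas ends May 21 15:00, and ends May 21 12:00 after Jonas starts May 21 10:00 → overlap.
Sofia: ends May 21 10:00 at or before Jonas starts May 21 10:00 → clear.
Felix: starts May 21 11:00 before Jonas ends May 21 15:00, and ends May 21 16:00 after Jonas starts May 21 10:00 → overlap.
Kenji: starts May 21 13:00 before Jonas ends May 21 15:00, and ends May 21 18:00 after Jonas starts May 21 10:00 → overlap.
Jonas overlaps Ravi, Kenji, Felix.

No — it overlaps Felix, Kenji, Ravi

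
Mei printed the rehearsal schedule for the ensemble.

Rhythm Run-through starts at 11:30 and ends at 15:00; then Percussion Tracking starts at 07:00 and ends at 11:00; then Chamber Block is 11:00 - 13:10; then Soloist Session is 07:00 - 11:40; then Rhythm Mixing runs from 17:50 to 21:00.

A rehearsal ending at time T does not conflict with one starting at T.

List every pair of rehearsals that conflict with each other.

Two intervals overlap when each starts before the other ends.
Sorted by start: Soloist Session, Percussion Tracking, Chamber Block, Rhythm Run-through, Rhythm Mixing.
Percussion Tracking starts before Soloist Session ends → Soloist Session and Percussion Tracking overlap.
Chamber Block starts before Soloist Session ends → Soloist Session and Chamber Block overlap.
Rhythm Run-through starts before Soloist Session ends → Soloist Session and Rhythm Run-through overlap.
Rhythm Mixing starts after Soloist Session ends.
Chamber Block starts exactly when Percussion Tracking ends (back-to-back, no overlap), so nothing later overlaps Percussion Tracking either.
Rhythm Run-through starts before Chamber Block ends → Chamber Block and Rhythm Run-through overlap.
Rhythm Mixing starts after Chamber Block ends.
Rhythm Mixing starts after Rhythm Run-through ends.

Chamber Block & Rhythm Run-through, Chamber Block & Soloist Session, Percussion Tracking & Soloist Session, Rhythm Run-through & Soloist Session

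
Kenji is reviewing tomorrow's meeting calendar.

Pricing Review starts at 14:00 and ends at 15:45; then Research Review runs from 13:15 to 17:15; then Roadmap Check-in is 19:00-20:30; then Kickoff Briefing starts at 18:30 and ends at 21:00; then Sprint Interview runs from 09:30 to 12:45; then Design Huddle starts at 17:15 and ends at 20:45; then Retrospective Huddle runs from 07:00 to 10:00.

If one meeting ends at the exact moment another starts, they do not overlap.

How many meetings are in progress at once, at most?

3

Sort all start/end points and keep a running count:
07:00 start Retrospective Huddle → 1
09:30 start Sprint Interview → 2
10:00 end Retrospective Huddle → 1
12:45 end Sprint Interview → 0
13:15 start Research Review → 1
14:00 start Pricing Review → 2
15:45 end Pricing Review → 1
17:15 end Research Review → 0
17:15 start Design Huddle → 1
18:30 start Kickoff Briefing → 2
19:00 start Roadmap Check-in → 3
20:30 end Roadmap Check-in → 2
20:45 end Design Huddle → 1
21:00 end Kickoff Briefing → 0
Peak is 3, at 19:00 (Design Huddle, Kickoff Briefing, Roadmap Check-in).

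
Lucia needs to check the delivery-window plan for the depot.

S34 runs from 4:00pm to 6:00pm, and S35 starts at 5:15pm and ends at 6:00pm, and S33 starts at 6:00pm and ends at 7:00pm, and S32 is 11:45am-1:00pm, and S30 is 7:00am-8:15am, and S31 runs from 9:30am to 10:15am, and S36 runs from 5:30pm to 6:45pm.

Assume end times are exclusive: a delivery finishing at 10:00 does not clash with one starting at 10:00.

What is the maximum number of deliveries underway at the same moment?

Sweep the timeline, counting +1 at each start and −1 at each end (ends before starts at a tie):
7:00am start S30 → 1
8:15am end S30 → 0
9:30am start S31 → 1
10:15am end S31 → 0
11:45am start S32 → 1
1:00pm end S32 → 0
4:00pm start S34 → 1
5:15pm start S35 → 2
5:30pm start S36 → 3
6:00pm end S34 → 2
6:00pm end S35 → 1
6:00pm start S33 → 2
6:45pm end S36 → 1
7:00pm end S33 → 0
Peak is 3, at 5:30pm (S34, S35, S36).

3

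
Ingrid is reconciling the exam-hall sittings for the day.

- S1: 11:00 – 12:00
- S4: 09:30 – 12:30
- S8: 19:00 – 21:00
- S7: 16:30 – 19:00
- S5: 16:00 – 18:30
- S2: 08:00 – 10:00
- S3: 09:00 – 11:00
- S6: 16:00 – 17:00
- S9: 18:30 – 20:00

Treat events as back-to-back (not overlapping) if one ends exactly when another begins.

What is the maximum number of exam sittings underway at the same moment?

Walk through starts and ends in time order (an end at T is processed before a start at T):
08:00 start S2 → 1
09:00 start S3 → 2
09:30 start S4 → 3
10:00 end S2 → 2
11:00 end S3 → 1
11:00 start S1 → 2
12:00 end S1 → 1
12:30 end S4 → 0
16:00 start S5 → 1
16:00 start S6 → 2
16:30 start S7 → 3
17:00 end S6 → 2
18:30 end S5 → 1
18:30 start S9 → 2
19:00 end S7 → 1
19:00 start S8 → 2
20:00 end S9 → 1
21:00 end S8 → 0
Peak is 3, at 09:30 (S2, S3, S4).

3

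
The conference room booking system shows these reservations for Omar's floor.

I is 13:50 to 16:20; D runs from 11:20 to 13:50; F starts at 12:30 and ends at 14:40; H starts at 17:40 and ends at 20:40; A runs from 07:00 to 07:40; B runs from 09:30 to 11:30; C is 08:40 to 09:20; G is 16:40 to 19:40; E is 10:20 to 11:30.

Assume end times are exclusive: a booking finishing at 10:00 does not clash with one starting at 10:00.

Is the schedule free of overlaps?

Sorted by start: A, C, B, E, D, F, I, G, H.
C starts after A ends, so A has no further overlaps.
B starts after C ends, so C has no further overlaps.
E starts before B ends → B and E overlap.
That's a conflict, so the schedule is not conflict-free.

No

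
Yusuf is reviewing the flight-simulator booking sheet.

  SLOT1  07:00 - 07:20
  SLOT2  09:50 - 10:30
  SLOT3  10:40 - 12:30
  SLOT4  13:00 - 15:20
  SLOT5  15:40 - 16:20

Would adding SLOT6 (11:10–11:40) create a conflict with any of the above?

Yes — it overlaps SLOT3

SLOT1: ends 07:20 at or before SLOT6 starts 11:10 → clear.
SLOT2: ends 10:30 at or before SLOT6 starts 11:10 → clear.
SLOT3: starts 10:40 before SLOT6 ends 11:40, and ends 12:30 after SLOT6 starts 11:10 → overlap.
SLOT4: starts 13:00 at or after SLOT6 ends 11:40 → clear.
SLOT5: starts 15:40 at or after SLOT6 ends 11:40 → clear.
SLOT6 overlaps SLOT3.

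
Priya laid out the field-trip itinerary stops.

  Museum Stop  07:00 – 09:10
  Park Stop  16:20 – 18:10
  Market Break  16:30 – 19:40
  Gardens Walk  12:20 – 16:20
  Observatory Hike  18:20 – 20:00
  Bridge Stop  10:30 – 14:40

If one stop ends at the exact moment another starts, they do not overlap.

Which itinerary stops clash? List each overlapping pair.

Bridge Stop & Gardens Walk, Market Break & Observatory Hike, Market Break & Park Stop

Sorted by start: Museum Stop, Bridge Stop, Gardens Walk, Park Stop, Market Break, Observatory Hike.
Bridge Stop starts after Museum Stop ends; Museum Stop is clear from here.
Gardens Walk starts before Bridge Stop ends → Bridge Stop and Gardens Walk overlap.
Park Stop starts after Bridge Stop ends; Bridge Stop is clear from here.
Park Stop starts exactly when Gardens Walk ends (back-to-back, no overlap); Gardens Walk is clear from here.
Market Break starts before Park Stop ends → Park Stop and Market Break overlap.
Observatory Hike starts after Park Stop ends.
Observatory Hike starts before Market Break ends → Market Break and Observatory Hike overlap.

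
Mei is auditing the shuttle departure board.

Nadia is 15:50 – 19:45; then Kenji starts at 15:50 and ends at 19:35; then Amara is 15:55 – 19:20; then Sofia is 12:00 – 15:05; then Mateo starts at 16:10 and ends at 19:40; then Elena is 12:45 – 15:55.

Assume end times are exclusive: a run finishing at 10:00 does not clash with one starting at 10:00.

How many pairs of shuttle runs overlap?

Sorted by start: Sofia, Elena, Kenji, Nadia, Amara, Mateo.
Elena starts before Sofia ends → Sofia and Elena overlap.
Kenji starts after Sofia ends — done with Sofia.
Kenji starts before Elena ends → Elena and Kenji overlap.
Nadia starts before Elena ends → Elena and Nadia overlap.
Amara starts exactly when Elena ends (back-to-back, no overlap) — done with Elena.
Nadia starts before Kenji ends → Kenji and Nadia overlap.
Amara starts before Kenji ends → Kenji and Amara overlap.
Mateo starts before Kenji ends → Kenji and Mateo overlap.
Amara starts before Nadia ends → Nadia and Amara overlap.
Mateo starts before Nadia ends → Nadia and Mateo overlap.
Mateo starts before Amara ends → Amara and Mateo overlap.
Overlapping pairs: Amara & Kenji, Amara & Mateo, Amara & Nadia, Elena & Kenji, Elena & Nadia, Elena & Sofia, Kenji & Mateo, Kenji & Nadia, Mateo & Nadia — 9 in total.

9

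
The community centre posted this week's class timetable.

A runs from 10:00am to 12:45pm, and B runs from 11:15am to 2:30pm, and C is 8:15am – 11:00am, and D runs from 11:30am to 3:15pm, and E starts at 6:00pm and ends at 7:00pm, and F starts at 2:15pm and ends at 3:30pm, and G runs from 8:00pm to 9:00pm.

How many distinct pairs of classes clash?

6

Sorted by start: C, A, B, D, F, E, G.
A starts before C ends → C and A overlap.
B starts after C ends, so C has no further overlaps.
B starts before A ends → A and B overlap.
D starts before A ends → A and D overlap.
F starts after A ends, so A has no further overlaps.
D starts before B ends → B and D overlap.
F starts before B ends → B and F overlap.
E starts after B ends, so B has no further overlaps.
F starts before D ends → D and F overlap.
E starts after D ends, so D has no further overlaps.
E starts after F ends, so F has no further overlaps.
G starts after E ends.
Overlapping pairs: A & B, A & C, A & D, B & D, B & F, D & F — 6 in total.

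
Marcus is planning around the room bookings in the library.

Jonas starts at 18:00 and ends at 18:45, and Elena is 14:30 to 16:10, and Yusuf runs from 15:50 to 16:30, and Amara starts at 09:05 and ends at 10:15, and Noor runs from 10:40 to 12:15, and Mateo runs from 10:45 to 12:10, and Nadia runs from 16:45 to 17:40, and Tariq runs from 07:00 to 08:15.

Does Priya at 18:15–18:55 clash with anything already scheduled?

Yes — it overlaps Jonas

Tariq: ends 08:15 at or before Priya starts 18:15 → clear.
Amara: ends 10:15 at or before Priya starts 18:15 → clear.
Noor: ends 12:15 at or before Priya starts 18:15 → clear.
Mateo: ends 12:10 at or before Priya starts 18:15 → clear.
Elena: ends 16:10 at or before Priya starts 18:15 → clear.
Yusuf: ends 16:30 at or before Priya starts 18:15 → clear.
Nadia: ends 17:40 at or before Priya starts 18:15 → clear.
Jonas: starts 18:00 before Priya ends 18:55, and ends 18:45 after Priya starts 18:15 → overlap.
Priya overlaps Jonas.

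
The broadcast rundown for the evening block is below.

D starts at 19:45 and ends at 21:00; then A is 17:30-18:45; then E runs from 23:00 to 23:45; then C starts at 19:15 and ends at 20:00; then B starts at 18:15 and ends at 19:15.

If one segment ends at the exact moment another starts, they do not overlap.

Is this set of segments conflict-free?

No

Check each pair: they overlap iff neither finishes before the other starts.
Sorted by start: A, B, C, D, E.
B starts before A ends → A and B overlap.
That's a conflict, so the schedule is not conflict-free.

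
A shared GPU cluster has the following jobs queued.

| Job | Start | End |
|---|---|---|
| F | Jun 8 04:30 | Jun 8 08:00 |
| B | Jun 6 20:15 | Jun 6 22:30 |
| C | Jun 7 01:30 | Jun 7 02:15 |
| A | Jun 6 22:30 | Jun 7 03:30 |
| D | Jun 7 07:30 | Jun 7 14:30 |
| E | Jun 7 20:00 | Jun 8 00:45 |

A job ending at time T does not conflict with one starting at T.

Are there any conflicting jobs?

Yes

Two intervals overlap when each starts before the other ends.
Sorted by start: B, A, C, D, E, F.
A starts exactly when B ends (back-to-back, no overlap); B is clear from here.
C starts before A ends → A and C overlap.
That's a conflict, so the schedule is not conflict-free.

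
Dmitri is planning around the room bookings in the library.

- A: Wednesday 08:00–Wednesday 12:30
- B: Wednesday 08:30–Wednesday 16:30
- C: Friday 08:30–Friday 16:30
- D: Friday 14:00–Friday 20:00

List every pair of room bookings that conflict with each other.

A & B, C & D

Sorted by start: A, B, C, D.
B starts before A ends → A and B overlap.
C starts after A ends — done with A.
C starts after B ends — done with B.
D starts before C ends → C and D overlap.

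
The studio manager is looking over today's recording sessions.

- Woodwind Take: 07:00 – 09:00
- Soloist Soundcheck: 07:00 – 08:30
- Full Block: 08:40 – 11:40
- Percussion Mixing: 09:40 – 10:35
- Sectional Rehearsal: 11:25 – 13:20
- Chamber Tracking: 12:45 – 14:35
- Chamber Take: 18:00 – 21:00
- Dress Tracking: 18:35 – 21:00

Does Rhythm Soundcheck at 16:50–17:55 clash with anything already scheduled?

Woodwind Take: ends 09:00 at or before Rhythm Soundcheck starts 16:50 → clear.
Soloist Soundcheck: ends 08:30 at or before Rhythm Soundcheck starts 16:50 → clear.
Full Block: ends 11:40 at or before Rhythm Soundcheck starts 16:50 → clear.
Percussion Mixing: ends 10:35 at or before Rhythm Soundcheck starts 16:50 → clear.
Sectional Rehearsal: ends 13:20 at or before Rhythm Soundcheck starts 16:50 → clear.
Chamber Tracking: ends 14:35 at or before Rhythm Soundcheck starts 16:50 → clear.
Chamber Take: starts 18:00 at or after Rhythm Soundcheck ends 17:55 → clear.
Dress Tracking: starts 18:35 at or after Rhythm Soundcheck ends 17:55 → clear.

No — it doesn't clash with anything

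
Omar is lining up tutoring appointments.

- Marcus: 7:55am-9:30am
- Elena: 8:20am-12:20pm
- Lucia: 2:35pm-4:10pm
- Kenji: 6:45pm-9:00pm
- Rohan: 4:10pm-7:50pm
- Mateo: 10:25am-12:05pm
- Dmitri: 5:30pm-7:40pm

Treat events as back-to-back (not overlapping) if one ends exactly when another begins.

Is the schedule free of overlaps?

Check each pair: they overlap iff neither finishes before the other starts.
Sorted by start: Marcus, Elena, Mateo, Lucia, Rohan, Dmitri, Kenji.
Elena starts before Marcus ends → Marcus and Elena overlap.
That's a conflict, so the schedule is not conflict-free.

No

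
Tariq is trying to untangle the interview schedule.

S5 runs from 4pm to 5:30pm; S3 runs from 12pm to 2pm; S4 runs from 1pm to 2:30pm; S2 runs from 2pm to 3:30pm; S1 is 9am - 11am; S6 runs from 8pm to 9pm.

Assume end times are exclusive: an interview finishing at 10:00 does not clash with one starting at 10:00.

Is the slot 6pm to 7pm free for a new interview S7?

S1: ends 11am at or before S7 starts 6pm → clear.
S3: ends 2pm at or before S7 starts 6pm → clear.
S4: ends 2:30pm at or before S7 starts 6pm → clear.
S2: ends 3:30pm at or before S7 starts 6pm → clear.
S5: ends 5:30pm at or before S7 starts 6pm → clear.
S6: starts 8pm at or after S7 ends 7pm → clear.

Yes — the slot is free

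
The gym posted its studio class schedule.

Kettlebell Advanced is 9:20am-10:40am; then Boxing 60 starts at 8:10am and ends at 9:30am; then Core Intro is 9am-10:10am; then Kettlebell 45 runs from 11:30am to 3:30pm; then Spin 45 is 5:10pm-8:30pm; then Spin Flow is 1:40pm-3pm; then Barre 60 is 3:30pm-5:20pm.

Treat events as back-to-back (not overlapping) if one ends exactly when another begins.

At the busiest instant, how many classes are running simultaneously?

3

Walk through starts and ends in time order (an end at T is processed before a start at T):
8:10am start Boxing 60 → 1
9am start Core Intro → 2
9:20am start Kettlebell Advanced → 3
9:30am end Boxing 60 → 2
10:10am end Core Intro → 1
10:40am end Kettlebell Advanced → 0
11:30am start Kettlebell 45 → 1
1:40pm start Spin Flow → 2
3pm end Spin Flow → 1
3:30pm end Kettlebell 45 → 0
3:30pm start Barre 60 → 1
5:10pm start Spin 45 → 2
5:20pm end Barre 60 → 1
8:30pm end Spin 45 → 0
Peak is 3, at 9:20am (Boxing 60, Core Intro, Kettlebell Advanced).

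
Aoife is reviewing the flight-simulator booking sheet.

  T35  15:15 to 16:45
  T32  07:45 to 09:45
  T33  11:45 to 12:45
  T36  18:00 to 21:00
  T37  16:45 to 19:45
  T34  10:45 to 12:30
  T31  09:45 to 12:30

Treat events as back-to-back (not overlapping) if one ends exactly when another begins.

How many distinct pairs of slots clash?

4

Sorted by start: T32, T31, T34, T33, T35, T37, T36.
T31 starts exactly when T32 ends (back-to-back, no overlap); T32 is clear from here.
T34 starts before T31 ends → T31 and T34 overlap.
T33 starts before T31 ends → T31 and T33 overlap.
T35 starts after T31 ends; T31 is clear from here.
T33 starts before T34 ends → T34 and T33 overlap.
T35 starts after T34 ends; T34 is clear from here.
T35 starts after T33 ends; T33 is clear from here.
T37 starts exactly when T35 ends (back-to-back, no overlap); T35 is clear from here.
T36 starts before T37 ends → T37 and T36 overlap.
Overlapping pairs: T31 & T33, T31 & T34, T33 & T34, T36 & T37 — 4 in total.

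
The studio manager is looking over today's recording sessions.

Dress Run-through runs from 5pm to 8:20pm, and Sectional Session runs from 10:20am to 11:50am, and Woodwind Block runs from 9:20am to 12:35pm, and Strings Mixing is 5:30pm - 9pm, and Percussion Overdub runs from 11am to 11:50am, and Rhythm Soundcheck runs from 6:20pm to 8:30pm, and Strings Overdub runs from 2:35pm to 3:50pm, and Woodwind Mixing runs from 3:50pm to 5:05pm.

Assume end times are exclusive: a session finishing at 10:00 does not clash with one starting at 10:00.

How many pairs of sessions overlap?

Two intervals overlap when each starts before the other ends.
Sorted by start: Woodwind Block, Sectional Session, Percussion Overdub, Strings Overdub, Woodwind Mixing, Dress Run-through, Strings Mixing, Rhythm Soundcheck.
Sectional Session starts before Woodwind Block ends → Woodwind Block and Sectional Session overlap.
Percussion Overdub starts before Woodwind Block ends → Woodwind Block and Percussion Overdub overlap.
Strings Overdub starts after Woodwind Block ends, so Woodwind Block has no further overlaps.
Percussion Overdub starts before Sectional Session ends → Sectional Session and Percussion Overdub overlap.
Strings Overdub starts after Sectional Session ends, so Sectional Session has no further overlaps.
Strings Overdub starts after Percussion Overdub ends, so Percussion Overdub has no further overlaps.
Woodwind Mixing starts exactly when Strings Overdub ends (back-to-back, no overlap), so Strings Overdub has no further overlaps.
Dress Run-through starts before Woodwind Mixing ends → Woodwind Mixing and Dress Run-through overlap.
Strings Mixing starts after Woodwind Mixing ends, so Woodwind Mixing has no further overlaps.
Strings Mixing starts before Dress Run-through ends → Dress Run-through and Strings Mixing overlap.
Rhythm Soundcheck starts before Dress Run-through ends → Dress Run-through and Rhythm Soundcheck overlap.
Rhythm Soundcheck starts before Strings Mixing ends → Strings Mixing and Rhythm Soundcheck overlap.
Overlapping pairs: Dress Run-through & Rhythm Soundcheck, Dress Run-through & Strings Mixing, Dress Run-through & Woodwind Mixing, Percussion Overdub & Sectional Session, Percussion Overdub & Woodwind Block, Rhythm Soundcheck & Strings Mixing, Sectional Session & Woodwind Block — 7 in total.

7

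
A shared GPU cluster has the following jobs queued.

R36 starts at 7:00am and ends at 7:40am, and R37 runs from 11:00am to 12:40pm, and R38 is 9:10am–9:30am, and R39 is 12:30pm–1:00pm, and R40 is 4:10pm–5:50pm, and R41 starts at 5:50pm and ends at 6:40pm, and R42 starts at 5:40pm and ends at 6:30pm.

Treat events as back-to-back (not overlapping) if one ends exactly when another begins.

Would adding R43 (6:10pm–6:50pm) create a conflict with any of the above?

R36: ends 7:40am at or before R43 starts 6:10pm → clear.
R38: ends 9:30am at or before R43 starts 6:10pm → clear.
R37: ends 12:40pm at or before R43 starts 6:10pm → clear.
R39: ends 1:00pm at or before R43 starts 6:10pm → clear.
R40: ends 5:50pm at or before R43 starts 6:10pm → clear.
R42: starts 5:40pm before R43 ends 6:50pm, and ends 6:30pm after R43 starts 6:10pm → overlap.
R41: starts 5:50pm before R43 ends 6:50pm, and ends 6:40pm after R43 starts 6:10pm → overlap.
R43 overlaps R41, R42.

Yes — it overlaps R41, R42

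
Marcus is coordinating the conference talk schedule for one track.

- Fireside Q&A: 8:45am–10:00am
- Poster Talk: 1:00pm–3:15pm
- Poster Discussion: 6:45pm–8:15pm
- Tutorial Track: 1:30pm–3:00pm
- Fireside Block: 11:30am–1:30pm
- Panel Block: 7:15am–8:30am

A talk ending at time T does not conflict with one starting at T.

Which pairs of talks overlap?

Two intervals overlap when each starts before the other ends.
Sorted by start: Panel Block, Fireside Q&A, Fireside Block, Poster Talk, Tutorial Track, Poster Discussion.
Fireside Q&A starts after Panel Block ends; Panel Block is clear from here.
Fireside Block starts after Fireside Q&A ends; Fireside Q&A is clear from here.
Poster Talk starts before Fireside Block ends → Fireside Block and Poster Talk overlap.
Tutorial Track starts exactly when Fireside Block ends (back-to-back, no overlap); Fireside Block is clear from here.
Tutorial Track starts before Poster Talk ends → Poster Talk and Tutorial Track overlap.
Poster Discussion starts after Poster Talk ends.
Poster Discussion starts after Tutorial Track ends.

Fireside Block & Poster Talk, Poster Talk & Tutorial Track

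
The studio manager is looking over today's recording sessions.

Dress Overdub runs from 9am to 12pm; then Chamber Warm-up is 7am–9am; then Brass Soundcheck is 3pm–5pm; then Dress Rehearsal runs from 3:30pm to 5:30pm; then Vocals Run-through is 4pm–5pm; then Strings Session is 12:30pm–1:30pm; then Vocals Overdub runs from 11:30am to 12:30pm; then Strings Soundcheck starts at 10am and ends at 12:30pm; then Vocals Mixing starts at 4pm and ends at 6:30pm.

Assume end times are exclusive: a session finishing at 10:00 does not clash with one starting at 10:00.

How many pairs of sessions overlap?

9

Sorted by start: Chamber Warm-up, Dress Overdub, Strings Soundcheck, Vocals Overdub, Strings Session, Brass Soundcheck, Dress Rehearsal, Vocals Run-through, Vocals Mixing.
Dress Overdub starts exactly when Chamber Warm-up ends (back-to-back, no overlap); Chamber Warm-up is clear from here.
Strings Soundcheck starts before Dress Overdub ends → Dress Overdub and Strings Soundcheck overlap.
Vocals Overdub starts before Dress Overdub ends → Dress Overdub and Vocals Overdub overlap.
Strings Session starts after Dress Overdub ends; Dress Overdub is clear from here.
Vocals Overdub starts before Strings Soundcheck ends → Strings Soundcheck and Vocals Overdub overlap.
Strings Session starts exactly when Strings Soundcheck ends (back-to-back, no overlap); Strings Soundcheck is clear from here.
Strings Session starts exactly when Vocals Overdub ends (back-to-back, no overlap); Vocals Overdub is clear from here.
Brass Soundcheck starts after Strings Session ends; Strings Session is clear from here.
Dress Rehearsal starts before Brass Soundcheck ends → Brass Soundcheck and Dress Rehearsal overlap.
Vocals Run-through starts before Brass Soundcheck ends → Brass Soundcheck and Vocals Run-through overlap.
Vocals Mixing starts before Brass Soundcheck ends → Brass Soundcheck and Vocals Mixing overlap.
Vocals Run-through starts before Dress Rehearsal ends → Dress Rehearsal and Vocals Run-through overlap.
Vocals Mixing starts before Dress Rehearsal ends → Dress Rehearsal and Vocals Mixing overlap.
Vocals Mixing starts before Vocals Run-through ends → Vocals Run-through and Vocals Mixing overlap.
Overlapping pairs: Brass Soundcheck & Dress Rehearsal, Brass Soundcheck & Vocals Mixing, Brass Soundcheck & Vocals Run-through, Dress Overdub & Strings Soundcheck, Dress Overdub & Vocals Overdub, Dress Rehearsal & Vocals Mixing, Dress Rehearsal & Vocals Run-through, Strings Soundcheck & Vocals Overdub, Vocals Mixing & Vocals Run-through — 9 in total.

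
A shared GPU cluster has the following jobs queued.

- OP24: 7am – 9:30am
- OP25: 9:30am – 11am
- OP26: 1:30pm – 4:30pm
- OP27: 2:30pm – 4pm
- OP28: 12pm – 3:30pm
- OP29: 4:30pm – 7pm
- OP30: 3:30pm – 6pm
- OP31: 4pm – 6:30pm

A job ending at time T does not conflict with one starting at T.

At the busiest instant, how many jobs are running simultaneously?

Sweep the timeline, counting +1 at each start and −1 at each end (ends before starts at a tie):
7am start OP24 → 1
9:30am end OP24 → 0
9:30am start OP25 → 1
11am end OP25 → 0
12pm start OP28 → 1
1:30pm start OP26 → 2
2:30pm start OP27 → 3
3:30pm end OP28 → 2
3:30pm start OP30 → 3
4pm end OP27 → 2
4pm start OP31 → 3
4:30pm end OP26 → 2
4:30pm start OP29 → 3
6pm end OP30 → 2
6:30pm end OP31 → 1
7pm end OP29 → 0
Peak is 3, at 2:30pm (OP26, OP27, OP28).

3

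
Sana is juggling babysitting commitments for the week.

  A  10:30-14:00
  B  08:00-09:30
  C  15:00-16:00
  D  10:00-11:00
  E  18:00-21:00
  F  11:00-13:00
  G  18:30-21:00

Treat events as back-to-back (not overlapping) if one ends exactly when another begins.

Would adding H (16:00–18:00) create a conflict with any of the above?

No — it doesn't clash with anything

B: ends 09:30 at or before H starts 16:00 → clear.
D: ends 11:00 at or before H starts 16:00 → clear.
A: ends 14:00 at or before H starts 16:00 → clear.
F: ends 13:00 at or before H starts 16:00 → clear.
C: ends 16:00 at or before H starts 16:00 → clear.
E: starts 18:00 at or after H ends 18:00 → clear.
G: starts 18:30 at or after H ends 18:00 → clear.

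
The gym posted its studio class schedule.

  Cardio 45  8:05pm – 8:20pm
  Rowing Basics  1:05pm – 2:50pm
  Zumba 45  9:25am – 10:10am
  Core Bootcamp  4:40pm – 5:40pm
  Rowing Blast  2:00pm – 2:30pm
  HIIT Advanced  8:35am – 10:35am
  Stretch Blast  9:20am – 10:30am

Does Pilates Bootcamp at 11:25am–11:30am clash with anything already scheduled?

HIIT Advanced: ends 10:35am at or before Pilates Bootcamp starts 11:25am → clear.
Stretch Blast: ends 10:30am at or before Pilates Bootcamp starts 11:25am → clear.
Zumba 45: ends 10:10am at or before Pilates Bootcamp starts 11:25am → clear.
Rowing Basics: starts 1:05pm at or after Pilates Bootcamp ends 11:30am → clear.
Rowing Blast: starts 2:00pm at or after Pilates Bootcamp ends 11:30am → clear.
Core Bootcamp: starts 4:40pm at or after Pilates Bootcamp ends 11:30am → clear.
Cardio 45: starts 8:05pm at or after Pilates Bootcamp ends 11:30am → clear.

No — it doesn't clash with anything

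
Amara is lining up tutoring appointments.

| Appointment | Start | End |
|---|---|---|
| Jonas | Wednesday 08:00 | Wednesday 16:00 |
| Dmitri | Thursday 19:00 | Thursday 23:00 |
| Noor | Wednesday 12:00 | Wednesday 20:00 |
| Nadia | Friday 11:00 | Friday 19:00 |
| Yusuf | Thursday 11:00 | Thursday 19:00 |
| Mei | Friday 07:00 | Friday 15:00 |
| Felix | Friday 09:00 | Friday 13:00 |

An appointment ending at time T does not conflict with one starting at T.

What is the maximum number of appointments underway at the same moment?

Walk through starts and ends in time order (an end at T is processed before a start at T):
Wednesday 08:00 start Jonas → 1
Wednesday 12:00 start Noor → 2
Wednesday 16:00 end Jonas → 1
Wednesday 20:00 end Noor → 0
Thursday 11:00 start Yusuf → 1
Thursday 19:00 end Yusuf → 0
Thursday 19:00 start Dmitri → 1
Thursday 23:00 end Dmitri → 0
Friday 07:00 start Mei → 1
Friday 09:00 start Felix → 2
Friday 11:00 start Nadia → 3
Friday 13:00 end Felix → 2
Friday 15:00 end Mei → 1
Friday 19:00 end Nadia → 0
Peak is 3, at Friday 11:00 (Felix, Mei, Nadia).

3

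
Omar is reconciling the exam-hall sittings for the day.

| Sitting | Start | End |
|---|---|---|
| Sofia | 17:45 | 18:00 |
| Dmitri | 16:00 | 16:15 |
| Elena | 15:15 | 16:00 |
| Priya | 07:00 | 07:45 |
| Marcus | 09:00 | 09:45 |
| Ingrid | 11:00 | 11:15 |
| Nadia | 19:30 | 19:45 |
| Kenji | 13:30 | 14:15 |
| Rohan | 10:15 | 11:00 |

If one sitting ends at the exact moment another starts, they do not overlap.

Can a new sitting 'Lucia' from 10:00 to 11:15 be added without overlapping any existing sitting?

Priya: ends 07:45 at or before Lucia starts 10:00 → clear.
Marcus: ends 09:45 at or before Lucia starts 10:00 → clear.
Rohan: starts 10:15 before Lucia ends 11:15, and ends 11:00 after Lucia starts 10:00 → overlap.
Ingrid: starts 11:00 before Lucia ends 11:15, and ends 11:15 after Lucia starts 10:00 → overlap.
Kenji: starts 13:30 at or after Lucia ends 11:15 → clear.
Elena: starts 15:15 at or after Lucia ends 11:15 → clear.
Dmitri: starts 16:00 at or after Lucia ends 11:15 → clear.
Sofia: starts 17:45 at or after Lucia ends 11:15 → clear.
Nadia: starts 19:30 at or after Lucia ends 11:15 → clear.
Lucia overlaps Rohan, Ingrid.

No — it overlaps Ingrid, Rohan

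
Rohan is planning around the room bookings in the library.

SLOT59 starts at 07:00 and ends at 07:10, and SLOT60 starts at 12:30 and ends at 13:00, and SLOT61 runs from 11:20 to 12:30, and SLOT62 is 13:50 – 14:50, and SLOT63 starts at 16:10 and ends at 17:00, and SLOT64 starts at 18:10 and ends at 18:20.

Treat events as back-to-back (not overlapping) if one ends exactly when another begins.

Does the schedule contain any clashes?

No

Sorted by start: SLOT59, SLOT61, SLOT60, SLOT62, SLOT63, SLOT64.
SLOT61 starts after SLOT59 ends, so SLOT59 has no further overlaps.
SLOT60 starts exactly when SLOT61 ends (back-to-back, no overlap), so SLOT61 has no further overlaps.
SLOT62 starts after SLOT60 ends, so SLOT60 has no further overlaps.
SLOT63 starts after SLOT62 ends, so SLOT62 has no further overlaps.
SLOT64 starts after SLOT63 ends.
Every pair is clear; the schedule has no overlaps.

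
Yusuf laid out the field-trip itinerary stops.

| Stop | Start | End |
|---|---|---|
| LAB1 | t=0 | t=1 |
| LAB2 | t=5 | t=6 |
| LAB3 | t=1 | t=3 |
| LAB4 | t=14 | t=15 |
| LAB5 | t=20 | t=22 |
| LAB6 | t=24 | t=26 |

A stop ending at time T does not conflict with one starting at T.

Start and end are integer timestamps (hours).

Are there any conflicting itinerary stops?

No

Sorted by start: LAB1, LAB3, LAB2, LAB4, LAB5, LAB6.
LAB3 starts exactly when LAB1 ends (back-to-back, no overlap) — done with LAB1.
LAB2 starts after LAB3 ends — done with LAB3.
LAB4 starts after LAB2 ends — done with LAB2.
LAB5 starts after LAB4 ends — done with LAB4.
LAB6 starts after LAB5 ends.
Every pair is clear; the schedule has no overlaps.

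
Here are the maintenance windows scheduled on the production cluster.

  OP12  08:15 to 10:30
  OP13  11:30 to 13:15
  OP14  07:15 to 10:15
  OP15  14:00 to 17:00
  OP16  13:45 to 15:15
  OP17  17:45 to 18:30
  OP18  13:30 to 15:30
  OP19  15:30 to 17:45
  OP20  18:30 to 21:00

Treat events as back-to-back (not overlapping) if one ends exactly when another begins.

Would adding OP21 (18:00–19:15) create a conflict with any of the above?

Yes — it overlaps OP17, OP20

OP14: ends 10:15 at or before OP21 starts 18:00 → clear.
OP12: ends 10:30 at or before OP21 starts 18:00 → clear.
OP13: ends 13:15 at or before OP21 starts 18:00 → clear.
OP18: ends 15:30 at or before OP21 starts 18:00 → clear.
OP16: ends 15:15 at or before OP21 starts 18:00 → clear.
OP15: ends 17:00 at or before OP21 starts 18:00 → clear.
OP19: ends 17:45 at or before OP21 starts 18:00 → clear.
OP17: starts 17:45 before OP21 ends 19:15, and ends 18:30 after OP21 starts 18:00 → overlap.
OP20: starts 18:30 before OP21 ends 19:15, and ends 21:00 after OP21 starts 18:00 → overlap.
OP21 overlaps OP17, OP20.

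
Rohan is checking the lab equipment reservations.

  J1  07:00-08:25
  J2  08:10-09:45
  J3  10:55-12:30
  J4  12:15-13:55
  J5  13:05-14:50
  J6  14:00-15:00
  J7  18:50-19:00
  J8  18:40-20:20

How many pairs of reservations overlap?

5

Sorted by start: J1, J2, J3, J4, J5, J6, J8, J7.
J2 starts before J1 ends → J1 and J2 overlap.
J3 starts after J1 ends; J1 is clear from here.
J3 starts after J2 ends; J2 is clear from here.
J4 starts before J3 ends → J3 and J4 overlap.
J5 starts after J3 ends; J3 is clear from here.
J5 starts before J4 ends → J4 and J5 overlap.
J6 starts after J4 ends; J4 is clear from here.
J6 starts before J5 ends → J5 and J6 overlap.
J8 starts after J5 ends; J5 is clear from here.
J8 starts after J6 ends; J6 is clear from here.
J7 starts before J8 ends → J8 and J7 overlap.
Overlapping pairs: J1 & J2, J3 & J4, J4 & J5, J5 & J6, J7 & J8 — 5 in total.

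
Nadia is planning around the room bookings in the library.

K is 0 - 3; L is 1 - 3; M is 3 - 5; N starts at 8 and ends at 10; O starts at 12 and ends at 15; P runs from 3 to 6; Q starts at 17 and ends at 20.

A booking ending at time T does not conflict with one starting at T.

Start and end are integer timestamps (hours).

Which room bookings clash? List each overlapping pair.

Sorted by start: K, L, M, P, N, O, Q.
L starts before K ends → K and L overlap.
M starts exactly when K ends (back-to-back, no overlap), so nothing later overlaps K either.
M starts exactly when L ends (back-to-back, no overlap), so nothing later overlaps L either.
P starts before M ends → M and P overlap.
N starts after M ends, so nothing later overlaps M either.
N starts after P ends, so nothing later overlaps P either.
O starts after N ends, so nothing later overlaps N either.
Q starts after O ends.

K & L, M & P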